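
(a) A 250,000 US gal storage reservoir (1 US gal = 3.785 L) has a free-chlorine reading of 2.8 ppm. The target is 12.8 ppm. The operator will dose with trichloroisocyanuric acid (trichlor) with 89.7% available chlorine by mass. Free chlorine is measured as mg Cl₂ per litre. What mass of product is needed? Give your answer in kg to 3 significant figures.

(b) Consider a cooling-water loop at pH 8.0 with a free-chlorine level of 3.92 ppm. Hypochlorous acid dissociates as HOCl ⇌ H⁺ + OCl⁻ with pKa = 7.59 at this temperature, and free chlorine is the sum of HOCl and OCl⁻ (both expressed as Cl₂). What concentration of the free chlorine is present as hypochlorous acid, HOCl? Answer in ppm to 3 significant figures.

(a) Volume: 250,000 US gal × 3.785 L/gal = 946,250 L.
(a) Chlorine deficit: 12.8 − 2.8 = 10 ppm = 10 mg/L as Cl₂.
(a) Cl₂ equivalent needed: 10 mg/L × 946,250 L = 9,462,000 mg = 9462 g.
(a) Product at 89.7% available chlorine: 9462 / 0.897 = 10,550 g.

(b) [OCl⁻]/[HOCl] = 10^(pH − pKa) = 10^(8.0 − 7.59) = 10^0.41 = 2.57.
(b) Fraction as HOCl = 1 / (1 + 2.57) = 0.2801.
(b) HOCl = 0.2801 × 3.92 ppm = 1.098 ppm.

(a) 10.5 kg; (b) 1.10 ppm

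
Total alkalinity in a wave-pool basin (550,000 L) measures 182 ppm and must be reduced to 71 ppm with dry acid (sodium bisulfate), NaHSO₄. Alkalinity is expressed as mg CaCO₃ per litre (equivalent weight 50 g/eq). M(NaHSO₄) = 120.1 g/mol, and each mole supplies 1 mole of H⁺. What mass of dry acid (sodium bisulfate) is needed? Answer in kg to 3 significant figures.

147 kg

Alkalinity to neutralize: (182 − 71) = 111 mg/L as CaCO₃ × 550,000 L = 61,050 g as CaCO₃.
Equivalents of H⁺ required: 61,050 ÷ 50 g/eq = 1221 eq = 1221 mol NaHSO₄.
Mass of NaHSO₄: 1221 × 120.1 = 146,600 g.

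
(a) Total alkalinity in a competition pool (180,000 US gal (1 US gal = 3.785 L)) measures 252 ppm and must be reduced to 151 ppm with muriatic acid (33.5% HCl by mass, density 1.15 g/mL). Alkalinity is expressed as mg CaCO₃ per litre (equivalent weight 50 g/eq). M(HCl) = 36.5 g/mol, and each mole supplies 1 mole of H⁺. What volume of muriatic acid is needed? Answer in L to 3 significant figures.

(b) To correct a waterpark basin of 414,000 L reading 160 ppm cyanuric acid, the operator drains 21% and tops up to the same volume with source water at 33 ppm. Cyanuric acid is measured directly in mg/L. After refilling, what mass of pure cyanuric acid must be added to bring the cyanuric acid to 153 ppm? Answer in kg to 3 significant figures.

(a) Volume: 180,000 US gal × 3.785 L/gal = 681,300 L.
(a) Alkalinity to neutralize: (252 − 151) = 101 mg/L as CaCO₃ × 681,300 L = 68,810 g as CaCO₃.
(a) Equivalents of H⁺ required: 68,810 ÷ 50 g/eq = 1376 eq = 1376 mol HCl.
(a) Mass of HCl: 1376 × 36.5 = 50,230 g.
(a) Mass of 33.5% solution: 50,230 / 0.335 = 149,900 g.
(a) Volume: 149,900 g ÷ 1.15 g/mL = 130,400 mL.

(b) After draining 21% and refilling: 160 × 0.79 + 33 × 0.21 = 133.33 ppm.
(b) Deficit to target: 153 − 133.33 = 19.67 mg/L.
(b) Mass: 19.67 mg/L × 414,000 L = 8143 g cyanuric acid.

(a) 130 L; (b) 8.14 kg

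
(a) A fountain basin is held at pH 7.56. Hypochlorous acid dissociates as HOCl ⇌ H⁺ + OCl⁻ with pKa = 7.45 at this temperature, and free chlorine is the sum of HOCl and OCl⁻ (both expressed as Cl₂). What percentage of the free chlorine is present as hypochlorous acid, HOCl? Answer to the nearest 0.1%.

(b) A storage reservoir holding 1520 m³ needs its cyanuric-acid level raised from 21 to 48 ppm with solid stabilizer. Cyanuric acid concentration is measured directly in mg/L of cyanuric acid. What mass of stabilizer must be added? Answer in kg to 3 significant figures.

(a) [OCl⁻]/[HOCl] = 10^(pH − pKa) = 10^(7.56 − 7.45) = 10^0.11 = 1.288.
(a) Fraction as HOCl = 1 / (1 + 1.288) = 0.437.

(b) Volume: 1520 m³ = 1,520,000 L.
(b) CYA to add: (48 − 21) = 27 mg/L × 1,520,000 L = 41,040 g cyanuric acid.

(a) 43.7%; (b) 41.0 kg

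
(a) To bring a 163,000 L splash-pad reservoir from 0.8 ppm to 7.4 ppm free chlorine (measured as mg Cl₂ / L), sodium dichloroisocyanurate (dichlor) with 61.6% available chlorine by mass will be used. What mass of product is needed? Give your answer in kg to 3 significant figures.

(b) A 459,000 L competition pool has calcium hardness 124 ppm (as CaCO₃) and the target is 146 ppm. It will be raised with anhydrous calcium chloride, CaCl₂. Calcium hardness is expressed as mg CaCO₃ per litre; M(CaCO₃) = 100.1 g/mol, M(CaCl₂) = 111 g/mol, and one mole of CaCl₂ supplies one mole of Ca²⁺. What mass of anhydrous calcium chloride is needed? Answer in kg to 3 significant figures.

(a) 1.75 kg; (b) 11.2 kg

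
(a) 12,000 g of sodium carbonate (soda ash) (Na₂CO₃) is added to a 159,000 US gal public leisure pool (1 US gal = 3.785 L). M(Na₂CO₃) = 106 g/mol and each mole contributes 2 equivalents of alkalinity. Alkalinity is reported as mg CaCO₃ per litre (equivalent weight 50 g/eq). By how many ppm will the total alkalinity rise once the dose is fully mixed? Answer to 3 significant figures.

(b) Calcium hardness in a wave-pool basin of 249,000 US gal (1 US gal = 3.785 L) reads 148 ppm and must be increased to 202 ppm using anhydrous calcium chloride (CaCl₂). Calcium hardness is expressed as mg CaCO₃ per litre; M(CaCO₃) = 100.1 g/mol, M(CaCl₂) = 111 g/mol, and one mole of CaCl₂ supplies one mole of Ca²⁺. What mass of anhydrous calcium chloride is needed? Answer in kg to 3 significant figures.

(a) 18.8 ppm; (b) 56.4 kg

(a) Volume: 159,000 US gal × 3.785 L/gal = 601,815 L.
(a) Moles of Na₂CO₃: 12,000 g ÷ 106 g/mol = 113.2 mol → 226.4 eq of alkalinity.
(a) As CaCO₃: 226.4 eq × 50 g/eq = 11,320 g.
(a) Rise: 11,320 g / 601,815 L × 1000 = 18.81 mg/L.

(b) Volume: 249,000 US gal × 3.785 L/gal = 942,465 L.
(b) Hardness to add: (202 − 148) = 54 mg/L as CaCO₃ × 942,465 L = 50,890 g as CaCO₃.
(b) Moles of Ca²⁺ (1 mol Ca²⁺ ≡ 1 mol CaCO₃): 50,890 / 100.1 g/mol = 508.4 mol.
(b) Mass of CaCl₂: 508.4 × 111 = 56,430 g.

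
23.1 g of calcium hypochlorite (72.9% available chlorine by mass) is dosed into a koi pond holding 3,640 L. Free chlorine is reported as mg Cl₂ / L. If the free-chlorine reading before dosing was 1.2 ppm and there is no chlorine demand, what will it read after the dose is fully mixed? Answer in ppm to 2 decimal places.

5.83 ppm

Available chlorine delivered: 23.1 g × 0.729 = 16.84 g as Cl₂.
Concentration rise: 16.84 g / 3,640 L = 4.626 mg/L = 4.63 ppm.
Final FC: 1.2 + 4.63 = 5.83 ppm.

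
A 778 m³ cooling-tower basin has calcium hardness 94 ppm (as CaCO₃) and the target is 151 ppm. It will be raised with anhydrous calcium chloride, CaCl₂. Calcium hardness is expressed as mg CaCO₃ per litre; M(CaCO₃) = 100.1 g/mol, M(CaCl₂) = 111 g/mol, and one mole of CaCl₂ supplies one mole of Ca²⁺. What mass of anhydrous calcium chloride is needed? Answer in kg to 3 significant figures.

Volume: 778 m³ = 778,000 L.
Hardness to add: (151 − 94) = 57 mg/L as CaCO₃ × 778,000 L = 44,350 g as CaCO₃.
Moles of Ca²⁺ (1 mol Ca²⁺ ≡ 1 mol CaCO₃): 44,350 / 100.1 g/mol = 443 mol.
Mass of CaCl₂: 443 × 111 = 49,170 g.

49.2 kg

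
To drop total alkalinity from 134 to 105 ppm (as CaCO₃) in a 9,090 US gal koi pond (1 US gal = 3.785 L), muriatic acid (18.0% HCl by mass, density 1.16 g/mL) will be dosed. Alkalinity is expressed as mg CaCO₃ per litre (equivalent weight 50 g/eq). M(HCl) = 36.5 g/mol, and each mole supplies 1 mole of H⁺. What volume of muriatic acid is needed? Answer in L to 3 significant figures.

Volume: 9,090 US gal × 3.785 L/gal = 34,406 L.
Alkalinity to neutralize: (134 − 105) = 29 mg/L as CaCO₃ × 34,406 L = 997.8 g as CaCO₃.
Equivalents of H⁺ required: 997.8 ÷ 50 g/eq = 19.96 eq = 19.96 mol HCl.
Mass of HCl: 19.96 × 36.5 = 728.4 g.
Mass of 18.0% solution: 728.4 / 0.18 = 4046 g.
Volume: 4046 g ÷ 1.16 g/mL = 3488 mL.

3.49 L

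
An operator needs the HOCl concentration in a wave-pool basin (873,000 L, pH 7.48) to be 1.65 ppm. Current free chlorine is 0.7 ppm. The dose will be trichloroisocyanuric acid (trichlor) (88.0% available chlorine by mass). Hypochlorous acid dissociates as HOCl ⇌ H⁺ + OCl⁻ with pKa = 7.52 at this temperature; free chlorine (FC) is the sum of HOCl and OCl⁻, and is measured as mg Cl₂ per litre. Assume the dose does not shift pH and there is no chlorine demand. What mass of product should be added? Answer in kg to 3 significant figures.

2.44 kg

[OCl⁻]/[HOCl] = 10^(pH − pKa) = 10^(7.48 − 7.52) = 0.912; fraction as HOCl = 1/(1 + 0.912) = 0.523.
Free chlorine required for 1.65 ppm HOCl: 1.65 / 0.523 = 3.155 ppm.
FC to add: 3.155 − 0.7 = 2.455 mg/L as Cl₂.
Cl₂ equivalent: 2.455 mg/L × 873,000 L = 2143 g.
Product at 88.0% available Cl: 2143 / 0.88 = 2435 g.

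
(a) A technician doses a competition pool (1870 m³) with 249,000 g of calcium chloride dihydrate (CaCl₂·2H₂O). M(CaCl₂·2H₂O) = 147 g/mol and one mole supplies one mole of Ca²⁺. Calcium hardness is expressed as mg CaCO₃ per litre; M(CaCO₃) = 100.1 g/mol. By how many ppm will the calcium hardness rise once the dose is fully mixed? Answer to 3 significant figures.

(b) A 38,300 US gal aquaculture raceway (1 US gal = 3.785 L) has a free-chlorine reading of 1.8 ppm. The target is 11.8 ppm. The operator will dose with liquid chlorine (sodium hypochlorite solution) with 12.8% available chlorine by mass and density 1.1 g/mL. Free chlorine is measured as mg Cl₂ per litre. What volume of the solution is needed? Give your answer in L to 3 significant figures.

(a) Volume: 1870 m³ = 1,870,000 L.
(a) Moles of Ca²⁺: 249,000 g ÷ 147 g/mol = 1694 mol.
(a) As CaCO₃: 1694 mol × 100.1 g/mol = 169,600 g.
(a) Rise: 169,600 g / 1,870,000 L × 1000 = 90.67 mg/L.

(b) Volume: 38,300 US gal × 3.785 L/gal = 144,966 L.
(b) Chlorine deficit: 11.8 − 1.8 = 10 ppm = 10 mg/L as Cl₂.
(b) Cl₂ equivalent needed: 10 mg/L × 144,966 L = 1,450,000 mg = 1450 g.
(b) Product at 12.8% available chlorine: 1450 / 0.128 = 11,330 g.
(b) Volume at density 1.1 g/mL: 11,330 g ÷ 1.1 g/mL = 10,300 mL.

(a) 90.7 ppm; (b) 10.3 L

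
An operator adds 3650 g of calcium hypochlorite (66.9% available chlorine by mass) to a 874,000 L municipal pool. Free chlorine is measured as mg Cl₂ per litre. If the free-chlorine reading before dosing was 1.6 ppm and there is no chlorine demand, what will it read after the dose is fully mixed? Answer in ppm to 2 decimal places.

4.39 ppm

Available chlorine delivered: 3650 g × 0.669 = 2442 g as Cl₂.
Concentration rise: 2442 g / 874,000 L = 2.794 mg/L = 2.79 ppm.
Final FC: 1.6 + 2.79 = 4.39 ppm.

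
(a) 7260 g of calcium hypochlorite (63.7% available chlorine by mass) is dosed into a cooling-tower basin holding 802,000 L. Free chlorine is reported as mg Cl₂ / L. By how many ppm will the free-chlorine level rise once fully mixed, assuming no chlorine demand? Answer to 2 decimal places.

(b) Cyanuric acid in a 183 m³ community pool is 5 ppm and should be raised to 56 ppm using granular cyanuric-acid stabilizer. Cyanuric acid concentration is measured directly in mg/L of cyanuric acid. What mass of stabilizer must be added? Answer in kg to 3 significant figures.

(a) Available chlorine delivered: 7260 g × 0.637 = 4625 g as Cl₂.
(a) Concentration rise: 4625 g / 802,000 L = 5.766 mg/L = 5.77 ppm.

(b) Volume: 183 m³ = 183,000 L.
(b) CYA to add: (56 − 5) = 51 mg/L × 183,000 L = 9333 g cyanuric acid.

(a) 5.77 ppm; (b) 9.33 kg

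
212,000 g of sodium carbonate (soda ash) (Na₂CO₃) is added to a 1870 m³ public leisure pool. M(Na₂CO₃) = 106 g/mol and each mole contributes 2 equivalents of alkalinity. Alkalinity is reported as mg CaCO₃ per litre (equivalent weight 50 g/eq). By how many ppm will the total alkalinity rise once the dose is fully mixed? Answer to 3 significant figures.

107 ppm

Volume: 1870 m³ = 1,870,000 L.
Moles of Na₂CO₃: 212,000 g ÷ 106 g/mol = 2000 mol → 4000 eq of alkalinity.
As CaCO₃: 4000 eq × 50 g/eq = 200,000 g.
Rise: 200,000 g / 1,870,000 L × 1000 = 107 mg/L.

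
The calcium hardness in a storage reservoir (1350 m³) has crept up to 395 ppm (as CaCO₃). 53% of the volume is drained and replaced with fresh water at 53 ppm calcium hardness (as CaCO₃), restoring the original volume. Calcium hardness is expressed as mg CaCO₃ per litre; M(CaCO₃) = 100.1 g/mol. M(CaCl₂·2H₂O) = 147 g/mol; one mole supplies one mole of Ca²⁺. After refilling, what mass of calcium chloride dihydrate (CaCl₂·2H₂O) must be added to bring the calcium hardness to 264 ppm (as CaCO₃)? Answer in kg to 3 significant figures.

99.6 kg

Volume: 1350 m³ = 1,350,000 L.
After draining 53% and refilling: 395 × 0.47 + 53 × 0.53 = 213.74 ppm.
Deficit to target: 264 − 213.74 = 50.26 mg/L.
As CaCO₃: 50.26 mg/L × 1,350,000 L = 67,850 g; ÷ 100.1 = 677.8 mol Ca²⁺.
Mass: 677.8 × 147 = 99,640 g.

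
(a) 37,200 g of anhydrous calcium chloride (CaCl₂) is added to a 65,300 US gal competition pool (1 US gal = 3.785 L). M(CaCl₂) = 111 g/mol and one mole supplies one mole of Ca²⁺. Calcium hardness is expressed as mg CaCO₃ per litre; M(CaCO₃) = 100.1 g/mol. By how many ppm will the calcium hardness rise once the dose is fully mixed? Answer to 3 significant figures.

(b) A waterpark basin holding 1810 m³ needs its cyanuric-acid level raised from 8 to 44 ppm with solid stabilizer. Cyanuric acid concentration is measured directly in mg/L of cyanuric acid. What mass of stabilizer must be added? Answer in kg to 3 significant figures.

(a) 136 ppm; (b) 65.2 kg

(a) Volume: 65,300 US gal × 3.785 L/gal = 247,160 L.
(a) Moles of Ca²⁺: 37,200 g ÷ 111 g/mol = 335.1 mol.
(a) As CaCO₃: 335.1 mol × 100.1 g/mol = 33,550 g.
(a) Rise: 33,550 g / 247,160 L × 1000 = 135.7 mg/L.

(b) Volume: 1810 m³ = 1,810,000 L.
(b) CYA to add: (44 − 8) = 36 mg/L × 1,810,000 L = 65,160 g cyanuric acid.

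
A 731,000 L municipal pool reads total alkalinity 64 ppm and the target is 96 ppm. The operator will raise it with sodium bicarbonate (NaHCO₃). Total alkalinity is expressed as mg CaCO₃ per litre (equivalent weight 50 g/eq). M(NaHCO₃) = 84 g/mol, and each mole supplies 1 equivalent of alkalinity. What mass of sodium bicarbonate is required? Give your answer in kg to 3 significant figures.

39.3 kg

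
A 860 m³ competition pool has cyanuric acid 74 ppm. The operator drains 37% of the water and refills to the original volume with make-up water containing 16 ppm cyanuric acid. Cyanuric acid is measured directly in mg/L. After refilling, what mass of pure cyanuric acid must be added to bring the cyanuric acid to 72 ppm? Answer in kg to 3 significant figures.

16.7 kg

Volume: 860 m³ = 860,000 L.
After draining 37% and refilling: 74 × 0.63 + 16 × 0.37 = 52.54 ppm.
Deficit to target: 72 − 52.54 = 19.46 mg/L.
Mass: 19.46 mg/L × 860,000 L = 16,740 g cyanuric acid.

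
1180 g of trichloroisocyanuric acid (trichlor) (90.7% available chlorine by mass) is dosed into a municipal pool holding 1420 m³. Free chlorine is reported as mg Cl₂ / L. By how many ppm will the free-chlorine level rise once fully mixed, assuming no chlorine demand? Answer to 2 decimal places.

0.75 ppm

Volume: 1420 m³ = 1,420,000 L.
Available chlorine delivered: 1180 g × 0.907 = 1070 g as Cl₂.
Concentration rise: 1070 g / 1,420,000 L = 0.7537 mg/L = 0.75 ppm.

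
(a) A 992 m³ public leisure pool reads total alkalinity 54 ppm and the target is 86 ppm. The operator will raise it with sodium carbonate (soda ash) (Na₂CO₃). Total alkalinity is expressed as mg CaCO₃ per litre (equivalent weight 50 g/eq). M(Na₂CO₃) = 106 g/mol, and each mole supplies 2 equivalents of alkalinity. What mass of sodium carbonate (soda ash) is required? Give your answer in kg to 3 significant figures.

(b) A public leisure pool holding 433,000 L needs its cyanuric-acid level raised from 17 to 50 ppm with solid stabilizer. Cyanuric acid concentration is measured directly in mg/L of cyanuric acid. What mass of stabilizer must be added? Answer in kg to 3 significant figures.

(a) 33.6 kg; (b) 14.3 kg

(a) Volume: 992 m³ = 992,000 L.
(a) Alkalinity to add: (86 − 54) = 32 mg/L as CaCO₃ × 992,000 L = 31,740 g as CaCO₃.
(a) Equivalents: 31,740 g ÷ 50 g/eq = 634.9 eq.
(a) Each mole of Na₂CO₃ supplies 2 eq, so 634.9 / 2 = 317.4 mol.
(a) Mass: 317.4 mol × 106 g/mol = 33,650 g.

(b) CYA to add: (50 − 17) = 33 mg/L × 433,000 L = 14,290 g cyanuric acid.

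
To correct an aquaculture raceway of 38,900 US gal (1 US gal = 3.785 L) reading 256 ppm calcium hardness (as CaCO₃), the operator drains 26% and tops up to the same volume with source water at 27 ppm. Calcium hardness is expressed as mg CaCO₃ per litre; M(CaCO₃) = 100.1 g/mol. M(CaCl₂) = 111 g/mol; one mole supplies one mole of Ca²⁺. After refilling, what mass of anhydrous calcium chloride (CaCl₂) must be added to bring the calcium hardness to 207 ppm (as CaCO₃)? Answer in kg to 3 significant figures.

1.72 kg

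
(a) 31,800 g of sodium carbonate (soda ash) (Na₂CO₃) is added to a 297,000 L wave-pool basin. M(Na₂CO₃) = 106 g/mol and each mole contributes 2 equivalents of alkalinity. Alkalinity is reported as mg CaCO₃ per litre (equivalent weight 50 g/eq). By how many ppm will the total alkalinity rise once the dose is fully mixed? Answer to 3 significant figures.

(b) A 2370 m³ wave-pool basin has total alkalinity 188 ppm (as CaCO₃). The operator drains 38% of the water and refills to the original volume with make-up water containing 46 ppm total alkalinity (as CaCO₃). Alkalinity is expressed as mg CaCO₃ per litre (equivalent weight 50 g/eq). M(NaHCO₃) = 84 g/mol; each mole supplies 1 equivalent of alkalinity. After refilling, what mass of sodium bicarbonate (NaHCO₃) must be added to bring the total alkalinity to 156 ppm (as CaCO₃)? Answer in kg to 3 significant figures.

(a) 101 ppm; (b) 87.4 kg

(a) Moles of Na₂CO₃: 31,800 g ÷ 106 g/mol = 300 mol → 600 eq of alkalinity.
(a) As CaCO₃: 600 eq × 50 g/eq = 30,000 g.
(a) Rise: 30,000 g / 297,000 L × 1000 = 101 mg/L.

(b) Volume: 2370 m³ = 2,370,000 L.
(b) After draining 38% and refilling: 188 × 0.62 + 46 × 0.38 = 134.04 ppm.
(b) Deficit to target: 156 − 134.04 = 21.96 mg/L.
(b) As CaCO₃: 21.96 mg/L × 2,370,000 L = 52,050 g; ÷ 50 g/eq ÷ 1 = 1041 mol NaHCO₃.
(b) Mass: 1041 × 84 = 87,440 g.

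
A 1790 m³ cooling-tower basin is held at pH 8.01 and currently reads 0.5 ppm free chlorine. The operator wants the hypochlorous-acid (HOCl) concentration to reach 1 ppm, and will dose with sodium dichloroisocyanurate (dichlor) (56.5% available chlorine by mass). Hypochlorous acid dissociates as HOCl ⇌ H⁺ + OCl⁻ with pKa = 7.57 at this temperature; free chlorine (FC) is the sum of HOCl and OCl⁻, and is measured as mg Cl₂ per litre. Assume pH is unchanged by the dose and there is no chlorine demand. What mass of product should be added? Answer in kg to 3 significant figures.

Volume: 1790 m³ = 1,790,000 L.
[OCl⁻]/[HOCl] = 10^(pH − pKa) = 10^(8.01 − 7.57) = 2.754; fraction as HOCl = 1/(1 + 2.754) = 0.2664.
Free chlorine required for 1 ppm HOCl: 1 / 0.2664 = 3.754 ppm.
FC to add: 3.754 − 0.5 = 3.254 mg/L as Cl₂.
Cl₂ equivalent: 3.254 mg/L × 1,790,000 L = 5825 g.
Product at 56.5% available Cl: 5825 / 0.565 = 10,310 g.

10.3 kg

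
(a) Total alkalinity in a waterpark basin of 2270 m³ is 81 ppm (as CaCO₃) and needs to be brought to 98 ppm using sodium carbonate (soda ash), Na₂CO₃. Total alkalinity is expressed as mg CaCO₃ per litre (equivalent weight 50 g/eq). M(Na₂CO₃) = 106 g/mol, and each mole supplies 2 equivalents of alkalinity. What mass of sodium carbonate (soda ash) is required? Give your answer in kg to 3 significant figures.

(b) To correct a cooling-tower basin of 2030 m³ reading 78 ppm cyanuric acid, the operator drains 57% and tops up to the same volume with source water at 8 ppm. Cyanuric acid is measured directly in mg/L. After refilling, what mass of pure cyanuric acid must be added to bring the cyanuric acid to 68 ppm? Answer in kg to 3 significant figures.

(a) Volume: 2270 m³ = 2,270,000 L.
(a) Alkalinity to add: (98 − 81) = 17 mg/L as CaCO₃ × 2,270,000 L = 38,590 g as CaCO₃.
(a) Equivalents: 38,590 g ÷ 50 g/eq = 771.8 eq.
(a) Each mole of Na₂CO₃ supplies 2 eq, so 771.8 / 2 = 385.9 mol.
(a) Mass: 385.9 mol × 106 g/mol = 40,910 g.

(b) Volume: 2030 m³ = 2,030,000 L.
(b) After draining 57% and refilling: 78 × 0.43 + 8 × 0.57 = 38.1 ppm.
(b) Deficit to target: 68 − 38.1 = 29.9 mg/L.
(b) Mass: 29.9 mg/L × 2,030,000 L = 60,700 g cyanuric acid.

(a) 40.9 kg; (b) 60.7 kg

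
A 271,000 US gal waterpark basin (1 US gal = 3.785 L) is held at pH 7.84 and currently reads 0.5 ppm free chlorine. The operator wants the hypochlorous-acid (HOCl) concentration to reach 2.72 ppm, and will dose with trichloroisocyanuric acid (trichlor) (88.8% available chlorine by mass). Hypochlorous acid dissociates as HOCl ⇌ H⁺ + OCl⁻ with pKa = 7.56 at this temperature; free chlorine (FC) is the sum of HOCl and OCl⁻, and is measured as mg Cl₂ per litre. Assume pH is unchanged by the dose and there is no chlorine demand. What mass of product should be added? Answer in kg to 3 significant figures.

8.55 kg

Volume: 271,000 US gal × 3.785 L/gal = 1,025,735 L.
[OCl⁻]/[HOCl] = 10^(pH − pKa) = 10^(7.84 − 7.56) = 1.905; fraction as HOCl = 1/(1 + 1.905) = 0.3442.
Free chlorine required for 2.72 ppm HOCl: 2.72 / 0.3442 = 7.903 ppm.
FC to add: 7.903 − 0.5 = 7.403 mg/L as Cl₂.
Cl₂ equivalent: 7.403 mg/L × 1,025,735 L = 7593 g.
Product at 88.8% available Cl: 7593 / 0.888 = 8551 g.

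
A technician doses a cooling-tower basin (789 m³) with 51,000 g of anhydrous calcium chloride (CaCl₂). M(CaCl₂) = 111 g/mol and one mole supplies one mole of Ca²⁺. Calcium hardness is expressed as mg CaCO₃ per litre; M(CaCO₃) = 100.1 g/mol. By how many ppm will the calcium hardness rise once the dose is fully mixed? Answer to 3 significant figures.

58.3 ppm

Volume: 789 m³ = 789,000 L.
Moles of Ca²⁺: 51,000 g ÷ 111 g/mol = 459.5 mol.
As CaCO₃: 459.5 mol × 100.1 g/mol = 45,990 g.
Rise: 45,990 g / 789,000 L × 1000 = 58.29 mg/L.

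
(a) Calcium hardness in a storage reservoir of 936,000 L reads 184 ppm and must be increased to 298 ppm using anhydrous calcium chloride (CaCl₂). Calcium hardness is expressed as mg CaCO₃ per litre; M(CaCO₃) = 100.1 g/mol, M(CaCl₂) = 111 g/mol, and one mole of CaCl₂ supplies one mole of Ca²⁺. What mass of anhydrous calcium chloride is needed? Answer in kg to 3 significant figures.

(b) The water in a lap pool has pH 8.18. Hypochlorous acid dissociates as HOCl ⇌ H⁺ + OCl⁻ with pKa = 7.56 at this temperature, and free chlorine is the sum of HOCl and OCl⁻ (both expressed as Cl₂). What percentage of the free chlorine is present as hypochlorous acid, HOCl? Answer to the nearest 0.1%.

(a) Hardness to add: (298 − 184) = 114 mg/L as CaCO₃ × 936,000 L = 106,700 g as CaCO₃.
(a) Moles of Ca²⁺ (1 mol Ca²⁺ ≡ 1 mol CaCO₃): 106,700 / 100.1 g/mol = 1066 mol.
(a) Mass of CaCl₂: 1066 × 111 = 118,300 g.

(b) [OCl⁻]/[HOCl] = 10^(pH − pKa) = 10^(8.18 − 7.56) = 10^0.62 = 4.169.
(b) Fraction as HOCl = 1 / (1 + 4.169) = 0.1935.

(a) 118 kg; (b) 19.3%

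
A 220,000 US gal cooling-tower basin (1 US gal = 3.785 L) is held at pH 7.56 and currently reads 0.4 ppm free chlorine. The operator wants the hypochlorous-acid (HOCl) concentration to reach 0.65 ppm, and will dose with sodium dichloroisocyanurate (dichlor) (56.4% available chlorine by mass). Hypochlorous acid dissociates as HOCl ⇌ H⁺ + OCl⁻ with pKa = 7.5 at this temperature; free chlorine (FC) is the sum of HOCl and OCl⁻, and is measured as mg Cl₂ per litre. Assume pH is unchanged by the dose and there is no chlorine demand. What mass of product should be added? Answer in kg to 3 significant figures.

Volume: 220,000 US gal × 3.785 L/gal = 832,700 L.
[OCl⁻]/[HOCl] = 10^(pH − pKa) = 10^(7.56 − 7.5) = 1.148; fraction as HOCl = 1/(1 + 1.148) = 0.4655.
Free chlorine required for 0.65 ppm HOCl: 0.65 / 0.4655 = 1.396 ppm.
FC to add: 1.396 − 0.4 = 0.9963 mg/L as Cl₂.
Cl₂ equivalent: 0.9963 mg/L × 832,700 L = 829.6 g.
Product at 56.4% available Cl: 829.6 / 0.564 = 1471 g.

1.47 kg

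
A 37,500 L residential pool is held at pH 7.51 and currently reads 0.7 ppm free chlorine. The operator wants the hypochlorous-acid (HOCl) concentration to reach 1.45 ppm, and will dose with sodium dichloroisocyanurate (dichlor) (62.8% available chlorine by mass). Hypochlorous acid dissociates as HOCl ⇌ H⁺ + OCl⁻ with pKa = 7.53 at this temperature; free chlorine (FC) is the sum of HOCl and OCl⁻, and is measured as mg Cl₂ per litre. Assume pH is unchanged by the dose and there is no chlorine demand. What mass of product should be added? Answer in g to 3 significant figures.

127 g

[OCl⁻]/[HOCl] = 10^(pH − pKa) = 10^(7.51 − 7.53) = 0.955; fraction as HOCl = 1/(1 + 0.955) = 0.5115.
Free chlorine required for 1.45 ppm HOCl: 1.45 / 0.5115 = 2.835 ppm.
FC to add: 2.835 − 0.7 = 2.135 mg/L as Cl₂.
Cl₂ equivalent: 2.135 mg/L × 37,500 L = 80.05 g.
Product at 62.8% available Cl: 80.05 / 0.628 = 127.5 g.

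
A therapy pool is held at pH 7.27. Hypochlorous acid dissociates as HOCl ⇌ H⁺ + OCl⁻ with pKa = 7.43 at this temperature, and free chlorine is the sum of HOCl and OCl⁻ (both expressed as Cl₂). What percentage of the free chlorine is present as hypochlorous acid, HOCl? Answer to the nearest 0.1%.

59.1%

[OCl⁻]/[HOCl] = 10^(pH − pKa) = 10^(7.27 − 7.43) = 10^-0.16 = 0.6918.
Fraction as HOCl = 1 / (1 + 0.6918) = 0.5911.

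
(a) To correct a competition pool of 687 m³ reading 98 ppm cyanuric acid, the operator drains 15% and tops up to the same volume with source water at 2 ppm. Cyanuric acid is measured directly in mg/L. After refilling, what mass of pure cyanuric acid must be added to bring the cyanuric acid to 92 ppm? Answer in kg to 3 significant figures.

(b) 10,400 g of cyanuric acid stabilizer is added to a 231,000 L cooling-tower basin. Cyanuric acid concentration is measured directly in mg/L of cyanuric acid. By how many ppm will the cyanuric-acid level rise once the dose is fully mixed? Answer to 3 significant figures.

(a) Volume: 687 m³ = 687,000 L.
(a) After draining 15% and refilling: 98 × 0.85 + 2 × 0.15 = 83.6 ppm.
(a) Deficit to target: 92 − 83.6 = 8.4 mg/L.
(a) Mass: 8.4 mg/L × 687,000 L = 5771 g cyanuric acid.

(b) Rise: 10,400 g / 231,000 L × 1000 = 45.02 mg/L.

(a) 5.77 kg; (b) 45.0 ppm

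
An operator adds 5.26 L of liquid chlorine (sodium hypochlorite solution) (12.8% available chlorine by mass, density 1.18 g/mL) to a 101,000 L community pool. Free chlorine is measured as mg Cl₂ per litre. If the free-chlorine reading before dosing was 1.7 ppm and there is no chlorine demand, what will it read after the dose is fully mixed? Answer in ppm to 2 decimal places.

9.57 ppm

Mass of solution: 5.26 L × 1000 mL/L × 1.18 g/mL = 6207 g.
Available chlorine delivered: 6207 g × 0.128 = 794.5 g as Cl₂.
Concentration rise: 794.5 g / 101,000 L = 7.866 mg/L = 7.87 ppm.
Final FC: 1.7 + 7.87 = 9.57 ppm.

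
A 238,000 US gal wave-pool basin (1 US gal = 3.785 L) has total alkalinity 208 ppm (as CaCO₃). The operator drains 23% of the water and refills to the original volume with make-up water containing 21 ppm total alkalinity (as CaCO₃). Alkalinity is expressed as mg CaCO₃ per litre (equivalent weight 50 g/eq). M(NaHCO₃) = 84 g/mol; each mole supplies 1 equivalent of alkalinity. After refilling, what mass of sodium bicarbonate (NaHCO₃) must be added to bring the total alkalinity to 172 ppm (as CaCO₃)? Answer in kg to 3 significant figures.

10.6 kg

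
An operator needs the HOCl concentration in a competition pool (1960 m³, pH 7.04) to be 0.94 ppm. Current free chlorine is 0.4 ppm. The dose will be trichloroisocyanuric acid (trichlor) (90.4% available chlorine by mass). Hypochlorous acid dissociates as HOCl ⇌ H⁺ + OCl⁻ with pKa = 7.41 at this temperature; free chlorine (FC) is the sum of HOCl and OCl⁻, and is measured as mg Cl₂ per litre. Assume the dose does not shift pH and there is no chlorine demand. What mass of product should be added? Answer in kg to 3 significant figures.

Volume: 1960 m³ = 1,960,000 L.
[OCl⁻]/[HOCl] = 10^(pH − pKa) = 10^(7.04 − 7.41) = 0.4266; fraction as HOCl = 1/(1 + 0.4266) = 0.701.
Free chlorine required for 0.94 ppm HOCl: 0.94 / 0.701 = 1.341 ppm.
FC to add: 1.341 − 0.4 = 0.941 mg/L as Cl₂.
Cl₂ equivalent: 0.941 mg/L × 1,960,000 L = 1844 g.
Product at 90.4% available Cl: 1844 / 0.904 = 2040 g.

2.04 kg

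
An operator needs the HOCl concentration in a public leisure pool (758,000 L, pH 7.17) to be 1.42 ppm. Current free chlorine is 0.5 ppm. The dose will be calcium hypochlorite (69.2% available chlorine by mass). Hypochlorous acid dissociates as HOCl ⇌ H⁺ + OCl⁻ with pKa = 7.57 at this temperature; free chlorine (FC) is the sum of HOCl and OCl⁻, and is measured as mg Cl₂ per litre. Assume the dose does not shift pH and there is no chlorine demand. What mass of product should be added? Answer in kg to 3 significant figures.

[OCl⁻]/[HOCl] = 10^(pH − pKa) = 10^(7.17 − 7.57) = 0.3981; fraction as HOCl = 1/(1 + 0.3981) = 0.7153.
Free chlorine required for 1.42 ppm HOCl: 1.42 / 0.7153 = 1.985 ppm.
FC to add: 1.985 − 0.5 = 1.485 mg/L as Cl₂.
Cl₂ equivalent: 1.485 mg/L × 758,000 L = 1126 g.
Product at 69.2% available Cl: 1126 / 0.692 = 1627 g.

1.63 kg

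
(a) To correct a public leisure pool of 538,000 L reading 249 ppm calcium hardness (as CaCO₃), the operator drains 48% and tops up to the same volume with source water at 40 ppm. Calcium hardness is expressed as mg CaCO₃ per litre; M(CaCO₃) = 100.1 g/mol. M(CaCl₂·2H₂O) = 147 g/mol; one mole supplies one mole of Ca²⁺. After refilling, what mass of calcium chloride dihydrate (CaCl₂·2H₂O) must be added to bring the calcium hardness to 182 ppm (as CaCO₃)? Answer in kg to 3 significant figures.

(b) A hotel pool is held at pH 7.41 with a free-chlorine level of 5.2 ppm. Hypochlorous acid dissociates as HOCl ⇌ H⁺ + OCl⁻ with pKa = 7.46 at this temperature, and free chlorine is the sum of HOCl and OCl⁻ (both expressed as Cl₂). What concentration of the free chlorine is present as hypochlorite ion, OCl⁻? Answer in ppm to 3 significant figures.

(a) After draining 48% and refilling: 249 × 0.52 + 40 × 0.48 = 148.68 ppm.
(a) Deficit to target: 182 − 148.68 = 33.32 mg/L.
(a) As CaCO₃: 33.32 mg/L × 538,000 L = 17,930 g; ÷ 100.1 = 179.1 mol Ca²⁺.
(a) Mass: 179.1 × 147 = 26,330 g.

(b) [OCl⁻]/[HOCl] = 10^(pH − pKa) = 10^(7.41 − 7.46) = 10^-0.05 = 0.8913.
(b) Fraction as HOCl = 1 / (1 + 0.8913) = 0.5288.
(b) OCl⁻ = (1 − 0.5288) × 5.2 ppm = 2.45 ppm.

(a) 26.3 kg; (b) 2.45 ppm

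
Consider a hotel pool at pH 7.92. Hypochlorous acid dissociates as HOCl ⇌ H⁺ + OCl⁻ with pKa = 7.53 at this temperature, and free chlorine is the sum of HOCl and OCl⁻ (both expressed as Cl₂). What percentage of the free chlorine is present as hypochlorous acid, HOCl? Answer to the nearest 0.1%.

28.9%

[OCl⁻]/[HOCl] = 10^(pH − pKa) = 10^(7.92 − 7.53) = 10^0.39 = 2.455.
Fraction as HOCl = 1 / (1 + 2.455) = 0.2895.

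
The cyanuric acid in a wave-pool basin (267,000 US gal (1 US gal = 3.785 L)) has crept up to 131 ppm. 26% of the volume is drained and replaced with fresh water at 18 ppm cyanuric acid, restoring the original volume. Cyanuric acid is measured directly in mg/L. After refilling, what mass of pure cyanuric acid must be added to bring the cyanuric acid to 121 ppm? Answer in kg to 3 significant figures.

19.6 kg

Volume: 267,000 US gal × 3.785 L/gal = 1,010,595 L.
After draining 26% and refilling: 131 × 0.74 + 18 × 0.26 = 101.62 ppm.
Deficit to target: 121 − 101.62 = 19.38 mg/L.
Mass: 19.38 mg/L × 1,010,595 L = 19,590 g cyanuric acid.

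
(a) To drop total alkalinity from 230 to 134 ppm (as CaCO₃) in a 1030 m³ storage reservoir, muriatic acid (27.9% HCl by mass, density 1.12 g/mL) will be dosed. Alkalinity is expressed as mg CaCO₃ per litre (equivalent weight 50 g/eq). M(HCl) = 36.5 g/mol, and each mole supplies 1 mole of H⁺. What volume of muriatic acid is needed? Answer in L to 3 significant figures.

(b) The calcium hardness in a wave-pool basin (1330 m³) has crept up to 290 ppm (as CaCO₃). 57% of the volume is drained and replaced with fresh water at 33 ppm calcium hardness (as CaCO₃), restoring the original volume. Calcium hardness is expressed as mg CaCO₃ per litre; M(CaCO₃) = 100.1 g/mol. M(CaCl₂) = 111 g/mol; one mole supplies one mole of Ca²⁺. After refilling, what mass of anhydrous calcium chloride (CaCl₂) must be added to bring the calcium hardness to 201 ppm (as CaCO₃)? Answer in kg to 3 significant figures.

(a) 231 L; (b) 84.8 kg

(a) Volume: 1030 m³ = 1,030,000 L.
(a) Alkalinity to neutralize: (230 − 134) = 96 mg/L as CaCO₃ × 1,030,000 L = 98,880 g as CaCO₃.
(a) Equivalents of H⁺ required: 98,880 ÷ 50 g/eq = 1978 eq = 1978 mol HCl.
(a) Mass of HCl: 1978 × 36.5 = 72,180 g.
(a) Mass of 27.9% solution: 72,180 / 0.279 = 258,700 g.
(a) Volume: 258,700 g ÷ 1.12 g/mL = 231,000 mL.

(b) Volume: 1330 m³ = 1,330,000 L.
(b) After draining 57% and refilling: 290 × 0.43 + 33 × 0.57 = 143.51 ppm.
(b) Deficit to target: 201 − 143.51 = 57.49 mg/L.
(b) As CaCO₃: 57.49 mg/L × 1,330,000 L = 76,460 g; ÷ 100.1 = 763.9 mol Ca²⁺.
(b) Mass: 763.9 × 111 = 84,790 g.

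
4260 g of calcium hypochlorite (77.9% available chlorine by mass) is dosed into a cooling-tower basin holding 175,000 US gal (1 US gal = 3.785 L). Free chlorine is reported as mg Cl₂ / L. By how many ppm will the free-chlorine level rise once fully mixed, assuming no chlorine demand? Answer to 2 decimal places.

5.01 ppm

Volume: 175,000 US gal × 3.785 L/gal = 662,375 L.
Available chlorine delivered: 4260 g × 0.779 = 3319 g as Cl₂.
Concentration rise: 3319 g / 662,375 L = 5.01 mg/L = 5.01 ppm.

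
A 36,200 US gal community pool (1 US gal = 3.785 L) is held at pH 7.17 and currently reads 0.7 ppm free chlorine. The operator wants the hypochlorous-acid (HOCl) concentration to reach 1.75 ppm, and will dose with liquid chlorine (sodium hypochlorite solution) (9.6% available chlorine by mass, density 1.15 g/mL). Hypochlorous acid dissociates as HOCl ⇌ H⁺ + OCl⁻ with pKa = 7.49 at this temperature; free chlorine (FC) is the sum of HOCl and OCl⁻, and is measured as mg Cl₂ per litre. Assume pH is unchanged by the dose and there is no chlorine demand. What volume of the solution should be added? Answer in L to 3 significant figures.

2.34 L

Volume: 36,200 US gal × 3.785 L/gal = 137,017 L.
[OCl⁻]/[HOCl] = 10^(pH − pKa) = 10^(7.17 − 7.49) = 0.4786; fraction as HOCl = 1/(1 + 0.4786) = 0.6763.
Free chlorine required for 1.75 ppm HOCl: 1.75 / 0.6763 = 2.588 ppm.
FC to add: 2.588 − 0.7 = 1.888 mg/L as Cl₂.
Cl₂ equivalent: 1.888 mg/L × 137,017 L = 258.6 g.
Product at 9.6% available Cl: 258.6 / 0.096 = 2694 g.
Volume: 2694 g ÷ 1.15 g/mL = 2343 mL.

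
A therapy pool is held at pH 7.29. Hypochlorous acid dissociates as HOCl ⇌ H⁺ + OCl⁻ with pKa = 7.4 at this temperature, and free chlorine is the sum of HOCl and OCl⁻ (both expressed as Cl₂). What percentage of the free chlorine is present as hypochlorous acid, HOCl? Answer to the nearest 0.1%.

56.3%

[OCl⁻]/[HOCl] = 10^(pH − pKa) = 10^(7.29 − 7.4) = 10^-0.11 = 0.7762.
Fraction as HOCl = 1 / (1 + 0.7762) = 0.563.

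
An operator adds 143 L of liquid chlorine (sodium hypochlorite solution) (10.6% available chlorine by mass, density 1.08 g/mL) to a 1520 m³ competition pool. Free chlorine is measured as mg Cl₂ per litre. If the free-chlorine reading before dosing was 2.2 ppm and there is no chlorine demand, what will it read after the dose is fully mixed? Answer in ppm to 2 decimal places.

Volume: 1520 m³ = 1,520,000 L.
Mass of solution: 143 L × 1000 mL/L × 1.08 g/mL = 154,400 g.
Available chlorine delivered: 154,400 g × 0.106 = 16,370 g as Cl₂.
Concentration rise: 16,370 g / 1,520,000 L = 10.77 mg/L = 10.77 ppm.
Final FC: 2.2 + 10.77 = 12.97 ppm.

12.97 ppm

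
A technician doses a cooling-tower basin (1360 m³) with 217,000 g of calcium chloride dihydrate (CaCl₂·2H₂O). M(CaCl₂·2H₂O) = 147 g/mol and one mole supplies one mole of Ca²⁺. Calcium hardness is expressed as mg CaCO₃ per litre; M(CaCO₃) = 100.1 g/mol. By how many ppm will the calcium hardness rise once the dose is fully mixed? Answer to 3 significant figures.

109 ppm

Volume: 1360 m³ = 1,360,000 L.
Moles of Ca²⁺: 217,000 g ÷ 147 g/mol = 1476 mol.
As CaCO₃: 1476 mol × 100.1 g/mol = 147,800 g.
Rise: 147,800 g / 1,360,000 L × 1000 = 108.7 mg/L.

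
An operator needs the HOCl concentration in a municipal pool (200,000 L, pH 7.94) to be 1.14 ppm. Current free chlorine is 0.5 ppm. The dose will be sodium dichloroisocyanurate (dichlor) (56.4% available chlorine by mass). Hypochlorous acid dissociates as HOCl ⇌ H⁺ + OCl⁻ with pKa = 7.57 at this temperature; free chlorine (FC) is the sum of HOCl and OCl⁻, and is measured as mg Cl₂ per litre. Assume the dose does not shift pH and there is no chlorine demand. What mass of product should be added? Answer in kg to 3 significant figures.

[OCl⁻]/[HOCl] = 10^(pH − pKa) = 10^(7.94 − 7.57) = 2.344; fraction as HOCl = 1/(1 + 2.344) = 0.299.
Free chlorine required for 1.14 ppm HOCl: 1.14 / 0.299 = 3.812 ppm.
FC to add: 3.812 − 0.5 = 3.312 mg/L as Cl₂.
Cl₂ equivalent: 3.312 mg/L × 200,000 L = 662.5 g.
Product at 56.4% available Cl: 662.5 / 0.564 = 1175 g.

1.17 kg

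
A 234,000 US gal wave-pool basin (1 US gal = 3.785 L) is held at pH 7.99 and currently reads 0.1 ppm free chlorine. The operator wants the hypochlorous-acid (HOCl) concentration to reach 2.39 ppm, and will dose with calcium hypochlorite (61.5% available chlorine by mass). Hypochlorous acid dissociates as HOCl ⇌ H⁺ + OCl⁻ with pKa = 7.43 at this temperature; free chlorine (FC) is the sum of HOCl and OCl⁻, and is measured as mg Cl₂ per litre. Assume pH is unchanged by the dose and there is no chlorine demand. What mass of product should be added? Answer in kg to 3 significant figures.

15.8 kg

Volume: 234,000 US gal × 3.785 L/gal = 885,690 L.
[OCl⁻]/[HOCl] = 10^(pH − pKa) = 10^(7.99 − 7.43) = 3.631; fraction as HOCl = 1/(1 + 3.631) = 0.2159.
Free chlorine required for 2.39 ppm HOCl: 2.39 / 0.2159 = 11.07 ppm.
FC to add: 11.07 − 0.1 = 10.97 mg/L as Cl₂.
Cl₂ equivalent: 10.97 mg/L × 885,690 L = 9714 g.
Product at 61.5% available Cl: 9714 / 0.615 = 15,790 g.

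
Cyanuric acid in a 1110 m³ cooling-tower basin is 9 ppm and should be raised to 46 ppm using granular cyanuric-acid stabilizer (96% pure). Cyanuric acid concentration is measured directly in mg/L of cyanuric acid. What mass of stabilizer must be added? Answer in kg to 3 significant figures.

42.8 kg

Volume: 1110 m³ = 1,110,000 L.
CYA to add: (46 − 9) = 37 mg/L × 1,110,000 L = 41,070 g cyanuric acid.
At 96% purity: 41,070 / 0.96 = 42,780 g product.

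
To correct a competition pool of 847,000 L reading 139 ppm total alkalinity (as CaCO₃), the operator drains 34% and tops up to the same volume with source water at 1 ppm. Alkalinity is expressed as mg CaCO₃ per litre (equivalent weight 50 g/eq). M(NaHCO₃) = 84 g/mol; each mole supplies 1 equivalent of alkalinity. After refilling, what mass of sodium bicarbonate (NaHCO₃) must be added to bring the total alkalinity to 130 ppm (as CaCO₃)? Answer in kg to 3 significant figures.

After draining 34% and refilling: 139 × 0.66 + 1 × 0.34 = 92.08 ppm.
Deficit to target: 130 − 92.08 = 37.92 mg/L.
As CaCO₃: 37.92 mg/L × 847,000 L = 32,120 g; ÷ 50 g/eq ÷ 1 = 642.4 mol NaHCO₃.
Mass: 642.4 × 84 = 53,960 g.

54.0 kg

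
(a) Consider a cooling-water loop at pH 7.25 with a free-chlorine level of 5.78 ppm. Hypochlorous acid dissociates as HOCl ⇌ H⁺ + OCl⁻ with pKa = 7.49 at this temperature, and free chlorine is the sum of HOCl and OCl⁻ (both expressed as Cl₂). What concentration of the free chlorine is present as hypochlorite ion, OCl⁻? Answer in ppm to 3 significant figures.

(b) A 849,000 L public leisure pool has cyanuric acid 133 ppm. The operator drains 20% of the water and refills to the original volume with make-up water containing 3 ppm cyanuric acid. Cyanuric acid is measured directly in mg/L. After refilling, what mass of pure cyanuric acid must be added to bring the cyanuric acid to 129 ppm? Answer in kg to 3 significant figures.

(a) [OCl⁻]/[HOCl] = 10^(pH − pKa) = 10^(7.25 − 7.49) = 10^-0.24 = 0.5754.
(a) Fraction as HOCl = 1 / (1 + 0.5754) = 0.6347.
(a) OCl⁻ = (1 − 0.6347) × 5.78 ppm = 2.111 ppm.

(b) After draining 20% and refilling: 133 × 0.80 + 3 × 0.20 = 107 ppm.
(b) Deficit to target: 129 − 107 = 22 mg/L.
(b) Mass: 22 mg/L × 849,000 L = 18,680 g cyanuric acid.

(a) 2.11 ppm; (b) 18.7 kg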